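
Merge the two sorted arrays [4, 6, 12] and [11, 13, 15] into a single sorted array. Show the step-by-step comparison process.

Merging process:

Compare 4 vs 11: take 4 from left. Merged: [4]
Compare 6 vs 11: take 6 from left. Merged: [4, 6]
Compare 12 vs 11: take 11 from right. Merged: [4, 6, 11]
Compare 12 vs 13: take 12 from left. Merged: [4, 6, 11, 12]
Append remaining from right: [13, 15]. Merged: [4, 6, 11, 12, 13, 15]

Final merged array: [4, 6, 11, 12, 13, 15]
Total comparisons: 4

The merged array is [4, 6, 11, 12, 13, 15], requiring 4 comparisons. The merge step runs in O(n) time where n is the total number of elements.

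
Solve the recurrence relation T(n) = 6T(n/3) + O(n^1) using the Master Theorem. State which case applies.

Master Theorem for T(n) = 6T(n/3) + O(n^1):

a = 6, b = 3, c = 1
log_b(a) = log_3(6) = 1.6309

Case 1: c = 1 < log_3(6) = 1.6309
T(n) = O(n^(log_3 6))

For T(n) = 6T(n/3) + O(n^1): log_3(6) = 1.6309. This is Case 1 of the Master Theorem (c < log_b(a), work dominated by leaves), giving O(n^(log_3 6)).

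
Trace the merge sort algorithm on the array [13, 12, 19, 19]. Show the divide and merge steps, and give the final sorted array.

Merge sort trace:

Split: [13, 12, 19, 19] -> [13, 12] and [19, 19]
  Split: [13, 12] -> [13] and [12]
  Merge: [13] + [12] -> [12, 13]
  Split: [19, 19] -> [19] and [19]
  Merge: [19] + [19] -> [19, 19]
Merge: [12, 13] + [19, 19] -> [12, 13, 19, 19]

Final sorted array: [12, 13, 19, 19]

The merge sort proceeds by recursively splitting the array and merging sorted halves.
After all merges, the sorted array is [12, 13, 19, 19].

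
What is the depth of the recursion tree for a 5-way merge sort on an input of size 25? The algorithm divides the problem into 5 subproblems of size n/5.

For divide and conquer with division factor 5:

Problem sizes at each level:
Level 0: 25
Level 1: 5
Level 2: 1

The root is level 0 and the size-1 base case is level 2 (the tree spans levels 0 through 2, i.e. 3 levels counting the root), so the depth is the number of divisions: log_5(25) = 2

The recursion tree depth is log_5(25) = 2. At each level, the problem size is divided by 5, so it takes 2 divisions to reduce to a base case of size 1. The algorithm makes 5 recursive calls at each level.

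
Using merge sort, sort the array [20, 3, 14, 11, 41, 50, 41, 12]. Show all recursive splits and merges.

Merge sort trace:

Split: [20, 3, 14, 11, 41, 50, 41, 12] -> [20, 3, 14, 11] and [41, 50, 41, 12]
  Split: [20, 3, 14, 11] -> [20, 3] and [14, 11]
    Split: [20, 3] -> [20] and [3]
    Merge: [20] + [3] -> [3, 20]
    Split: [14, 11] -> [14] and [11]
    Merge: [14] + [11] -> [11, 14]
  Merge: [3, 20] + [11, 14] -> [3, 11, 14, 20]
  Split: [41, 50, 41, 12] -> [41, 50] and [41, 12]
    Split: [41, 50] -> [41] and [50]
    Merge: [41] + [50] -> [41, 50]
    Split: [41, 12] -> [41] and [12]
    Merge: [41] + [12] -> [12, 41]
  Merge: [41, 50] + [12, 41] -> [12, 41, 41, 50]
Merge: [3, 11, 14, 20] + [12, 41, 41, 50] -> [3, 11, 12, 14, 20, 41, 41, 50]

Final sorted array: [3, 11, 12, 14, 20, 41, 41, 50]

The merge sort proceeds by recursively splitting the array and merging sorted halves.
After all merges, the sorted array is [3, 11, 12, 14, 20, 41, 41, 50].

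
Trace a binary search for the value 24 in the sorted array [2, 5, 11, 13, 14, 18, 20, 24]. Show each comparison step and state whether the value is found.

Binary search for 24 in [2, 5, 11, 13, 14, 18, 20, 24]:

lo=0, hi=7, mid=3, arr[mid]=13 -> 13 < 24, search right half
lo=4, hi=7, mid=5, arr[mid]=18 -> 18 < 24, search right half
lo=6, hi=7, mid=6, arr[mid]=20 -> 20 < 24, search right half
lo=7, hi=7, mid=7, arr[mid]=24 -> Found target at index 7!

Binary search finds 24 at index 7 after 4 comparisons. The search repeatedly halves the search space by comparing with the middle element.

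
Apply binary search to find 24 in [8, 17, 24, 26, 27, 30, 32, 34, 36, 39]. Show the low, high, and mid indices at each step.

Binary search for 24 in [8, 17, 24, 26, 27, 30, 32, 34, 36, 39]:

lo=0, hi=9, mid=4, arr[mid]=27 -> 27 > 24, search left half
lo=0, hi=3, mid=1, arr[mid]=17 -> 17 < 24, search right half
lo=2, hi=3, mid=2, arr[mid]=24 -> Found target at index 2!

Binary search finds 24 at index 2 after 3 comparisons. The search repeatedly halves the search space by comparing with the middle element.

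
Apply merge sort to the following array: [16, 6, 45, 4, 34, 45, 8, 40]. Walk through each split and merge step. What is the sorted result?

Merge sort trace:

Split: [16, 6, 45, 4, 34, 45, 8, 40] -> [16, 6, 45, 4] and [34, 45, 8, 40]
  Split: [16, 6, 45, 4] -> [16, 6] and [45, 4]
    Split: [16, 6] -> [16] and [6]
    Merge: [16] + [6] -> [6, 16]
    Split: [45, 4] -> [45] and [4]
    Merge: [45] + [4] -> [4, 45]
  Merge: [6, 16] + [4, 45] -> [4, 6, 16, 45]
  Split: [34, 45, 8, 40] -> [34, 45] and [8, 40]
    Split: [34, 45] -> [34] and [45]
    Merge: [34] + [45] -> [34, 45]
    Split: [8, 40] -> [8] and [40]
    Merge: [8] + [40] -> [8, 40]
  Merge: [34, 45] + [8, 40] -> [8, 34, 40, 45]
Merge: [4, 6, 16, 45] + [8, 34, 40, 45] -> [4, 6, 8, 16, 34, 40, 45, 45]

Final sorted array: [4, 6, 8, 16, 34, 40, 45, 45]

The merge sort proceeds by recursively splitting the array and merging sorted halves.
After all merges, the sorted array is [4, 6, 8, 16, 34, 40, 45, 45].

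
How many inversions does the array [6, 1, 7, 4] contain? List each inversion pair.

Finding inversions in [6, 1, 7, 4]:

(0, 1): arr[0]=6 > arr[1]=1
(0, 3): arr[0]=6 > arr[3]=4
(2, 3): arr[2]=7 > arr[3]=4

Total inversions: 3

The array has 3 inversion(s): (0,1), (0,3), (2,3). Each pair (i,j) satisfies i < j and arr[i] > arr[j].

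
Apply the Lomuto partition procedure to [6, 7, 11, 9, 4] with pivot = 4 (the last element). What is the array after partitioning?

Lomuto partition with pivot = 4:

Initial array: [6, 7, 11, 9, 4]

arr[0]=6 > 4: no swap
arr[1]=7 > 4: no swap
arr[2]=11 > 4: no swap
arr[3]=9 > 4: no swap

Place pivot at position 0: [4, 7, 11, 9, 6]
Pivot position: 0

After partitioning with pivot 4, the array becomes [4, 7, 11, 9, 6]. The pivot is placed at index 0. All elements to the left of the pivot are <= 4, and all elements to the right are > 4.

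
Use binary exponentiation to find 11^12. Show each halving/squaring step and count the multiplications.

Computing 11^12 by squaring (build up from 11^1; each line after the first costs one multiplication):

11^1 = 11
11^2 = (11^1)^2 = 11^2 = 121
11^3 = 11 * 11^2 = 11 * 121 = 1331
11^6 = (11^3)^2 = 1331^2 = 1771561
11^12 = (11^6)^2 = 1771561^2 = 3138428376721

Result: 3138428376721
Multiplications needed: 4 (4 lines after 11^1)

11^12 = 3138428376721. Using exponentiation by squaring, this requires 4 multiplications. The key idea: if the exponent is even, square the half-power; if odd, multiply by the base once.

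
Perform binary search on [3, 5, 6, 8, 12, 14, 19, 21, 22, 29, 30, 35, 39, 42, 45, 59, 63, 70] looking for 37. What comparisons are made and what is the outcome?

Binary search for 37 in [3, 5, 6, 8, 12, 14, 19, 21, 22, 29, 30, 35, 39, 42, 45, 59, 63, 70]:

lo=0, hi=17, mid=8, arr[mid]=22 -> 22 < 37, search right half
lo=9, hi=17, mid=13, arr[mid]=42 -> 42 > 37, search left half
lo=9, hi=12, mid=10, arr[mid]=30 -> 30 < 37, search right half
lo=11, hi=12, mid=11, arr[mid]=35 -> 35 < 37, search right half
lo=12, hi=12, mid=12, arr[mid]=39 -> 39 > 37, search left half
lo=12 > hi=11, target 37 not found

Binary search determines that 37 is not in the array after 5 comparisons. The search space was exhausted without finding the target.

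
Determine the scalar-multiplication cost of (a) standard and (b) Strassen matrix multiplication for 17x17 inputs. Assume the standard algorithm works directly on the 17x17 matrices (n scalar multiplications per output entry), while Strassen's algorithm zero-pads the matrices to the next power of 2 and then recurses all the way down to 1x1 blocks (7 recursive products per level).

Matrix multiplication for 17x17 matrices:

Strassen's algorithm requires power-of-2 dimensions. Pad 17x17 to 32x32 (next power of 2).

Standard algorithm: 17^3 = 4913 multiplications
Strassen's algorithm: 7^(log2(32)) = 7^5 = 16807 multiplications
Difference: 4913 - 16807 = -11894 (Strassen uses MORE here due to padding overhead — for small or just-over-power-of-2 n, padding can outweigh the per-level savings)

Standard: 4913 multiplications (17^3). Strassen: 16807 multiplications (7^5, after padding to 32x32). Strassen reduces 8 recursive multiplications to 7 at each level.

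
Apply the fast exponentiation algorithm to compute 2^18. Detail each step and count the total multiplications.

Computing 2^18 by squaring (build up from 2^1; each line after the first costs one multiplication):

2^1 = 2
2^2 = (2^1)^2 = 2^2 = 4
2^4 = (2^2)^2 = 4^2 = 16
2^8 = (2^4)^2 = 16^2 = 256
2^9 = 2 * 2^8 = 2 * 256 = 512
2^18 = (2^9)^2 = 512^2 = 262144

Result: 262144
Multiplications needed: 5 (5 lines after 2^1)

2^18 = 262144. Using exponentiation by squaring, this requires 5 multiplications. The key idea: if the exponent is even, square the half-power; if odd, multiply by the base once.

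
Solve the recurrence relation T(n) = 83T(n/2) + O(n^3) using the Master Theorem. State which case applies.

Master Theorem for T(n) = 83T(n/2) + O(n^3):

a = 83, b = 2, c = 3
log_b(a) = log_2(83) = 6.3750

Case 1: c = 3 < log_2(83) = 6.3750
T(n) = O(n^(log_2 83))

For T(n) = 83T(n/2) + O(n^3): log_2(83) = 6.3750. This is Case 1 of the Master Theorem (c < log_b(a), work dominated by leaves), giving O(n^(log_2 83)).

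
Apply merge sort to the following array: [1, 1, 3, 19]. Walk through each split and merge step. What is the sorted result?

Merge sort trace:

Split: [1, 1, 3, 19] -> [1, 1] and [3, 19]
  Split: [1, 1] -> [1] and [1]
  Merge: [1] + [1] -> [1, 1]
  Split: [3, 19] -> [3] and [19]
  Merge: [3] + [19] -> [3, 19]
Merge: [1, 1] + [3, 19] -> [1, 1, 3, 19]

Final sorted array: [1, 1, 3, 19]

The merge sort proceeds by recursively splitting the array and merging sorted halves.
After all merges, the sorted array is [1, 1, 3, 19].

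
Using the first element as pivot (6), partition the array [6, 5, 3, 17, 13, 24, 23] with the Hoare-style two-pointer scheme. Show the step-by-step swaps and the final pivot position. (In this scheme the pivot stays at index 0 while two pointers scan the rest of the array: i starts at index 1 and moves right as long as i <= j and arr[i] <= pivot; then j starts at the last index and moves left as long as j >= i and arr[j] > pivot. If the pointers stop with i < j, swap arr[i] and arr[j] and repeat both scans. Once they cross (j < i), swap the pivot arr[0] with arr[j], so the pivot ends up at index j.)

Hoare-style two-pointer partition with pivot = 6:

Initial array: [6, 5, 3, 17, 13, 24, 23]

Pointers start at i = 1, j = 6.
i ends at 3, j ends at 2: the pointers have crossed (j < i), so scanning stops.

Swap pivot arr[0] with arr[2] to place pivot at position 2: [3, 5, 6, 17, 13, 24, 23]
Pivot position: 2

After partitioning with pivot 6, the array becomes [3, 5, 6, 17, 13, 24, 23]. The pivot is placed at index 2. All elements to the left of the pivot are <= 6, and all elements to the right are > 6.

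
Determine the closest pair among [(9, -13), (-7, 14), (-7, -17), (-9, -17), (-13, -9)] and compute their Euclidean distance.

Computing all pairwise distances among 5 points:

d((9, -13), (-7, 14)) = 31.3847
d((9, -13), (-7, -17)) = 16.4924
d((9, -13), (-9, -17)) = 18.4391
d((9, -13), (-13, -9)) = 22.3607
d((-7, 14), (-7, -17)) = 31.0
d((-7, 14), (-9, -17)) = 31.0644
d((-7, 14), (-13, -9)) = 23.7697
d((-7, -17), (-9, -17)) = 2.0 <-- minimum
d((-7, -17), (-13, -9)) = 10.0
d((-9, -17), (-13, -9)) = 8.9443

Closest pair: (-7, -17) and (-9, -17) with distance 2.0

The closest pair is (-7, -17) and (-9, -17) with Euclidean distance 2.0. For 5 points, brute-force pairwise comparison is shown above. For large n, the divide-and-conquer algorithm (sort by x, recurse on halves, check the dividing strip) achieves O(n log n).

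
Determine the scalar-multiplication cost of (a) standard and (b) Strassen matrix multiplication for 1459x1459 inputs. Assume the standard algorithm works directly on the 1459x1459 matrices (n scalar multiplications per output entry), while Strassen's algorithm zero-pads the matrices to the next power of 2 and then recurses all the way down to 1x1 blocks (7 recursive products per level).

Matrix multiplication for 1459x1459 matrices:

Strassen's algorithm requires power-of-2 dimensions. Pad 1459x1459 to 2048x2048 (next power of 2).

Standard algorithm: 1459^3 = 3105745579 multiplications
Strassen's algorithm: 7^(log2(2048)) = 7^11 = 1977326743 multiplications
Savings: 3105745579 - 1977326743 = 1128418836 multiplications

Standard: 3105745579 multiplications (1459^3). Strassen: 1977326743 multiplications (7^11, after padding to 2048x2048). Strassen reduces 8 recursive multiplications to 7 at each level.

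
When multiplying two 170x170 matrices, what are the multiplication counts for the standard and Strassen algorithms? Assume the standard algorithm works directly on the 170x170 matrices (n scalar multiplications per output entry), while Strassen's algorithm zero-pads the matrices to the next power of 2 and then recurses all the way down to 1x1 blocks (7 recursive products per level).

Matrix multiplication for 170x170 matrices:

Strassen's algorithm requires power-of-2 dimensions. Pad 170x170 to 256x256 (next power of 2).

Standard algorithm: 170^3 = 4913000 multiplications
Strassen's algorithm: 7^(log2(256)) = 7^8 = 5764801 multiplications
Difference: 4913000 - 5764801 = -851801 (Strassen uses MORE here due to padding overhead — for small or just-over-power-of-2 n, padding can outweigh the per-level savings)

Standard: 4913000 multiplications (170^3). Strassen: 5764801 multiplications (7^8, after padding to 256x256). Strassen reduces 8 recursive multiplications to 7 at each level.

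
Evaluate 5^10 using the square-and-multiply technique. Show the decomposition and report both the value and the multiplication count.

Computing 5^10 by squaring (build up from 5^1; each line after the first costs one multiplication):

5^1 = 5
5^2 = (5^1)^2 = 5^2 = 25
5^4 = (5^2)^2 = 25^2 = 625
5^5 = 5 * 5^4 = 5 * 625 = 3125
5^10 = (5^5)^2 = 3125^2 = 9765625

Result: 9765625
Multiplications needed: 4 (4 lines after 5^1)

5^10 = 9765625. Using exponentiation by squaring, this requires 4 multiplications. The key idea: if the exponent is even, square the half-power; if odd, multiply by the base once.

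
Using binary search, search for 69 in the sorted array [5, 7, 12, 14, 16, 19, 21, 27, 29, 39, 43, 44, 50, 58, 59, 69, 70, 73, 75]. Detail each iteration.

Binary search for 69 in [5, 7, 12, 14, 16, 19, 21, 27, 29, 39, 43, 44, 50, 58, 59, 69, 70, 73, 75]:

lo=0, hi=18, mid=9, arr[mid]=39 -> 39 < 69, search right half
lo=10, hi=18, mid=14, arr[mid]=59 -> 59 < 69, search right half
lo=15, hi=18, mid=16, arr[mid]=70 -> 70 > 69, search left half
lo=15, hi=15, mid=15, arr[mid]=69 -> Found target at index 15!

Binary search finds 69 at index 15 after 4 comparisons. The search repeatedly halves the search space by comparing with the middle element.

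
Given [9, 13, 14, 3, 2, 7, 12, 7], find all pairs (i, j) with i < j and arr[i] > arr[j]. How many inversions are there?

Finding inversions in [9, 13, 14, 3, 2, 7, 12, 7]:

(0, 3): arr[0]=9 > arr[3]=3
(0, 4): arr[0]=9 > arr[4]=2
(0, 5): arr[0]=9 > arr[5]=7
(0, 7): arr[0]=9 > arr[7]=7
(1, 3): arr[1]=13 > arr[3]=3
(1, 4): arr[1]=13 > arr[4]=2
(1, 5): arr[1]=13 > arr[5]=7
(1, 6): arr[1]=13 > arr[6]=12
(1, 7): arr[1]=13 > arr[7]=7
(2, 3): arr[2]=14 > arr[3]=3
(2, 4): arr[2]=14 > arr[4]=2
(2, 5): arr[2]=14 > arr[5]=7
(2, 6): arr[2]=14 > arr[6]=12
(2, 7): arr[2]=14 > arr[7]=7
(3, 4): arr[3]=3 > arr[4]=2
(6, 7): arr[6]=12 > arr[7]=7

Total inversions: 16

The array has 16 inversion(s): (0,3), (0,4), (0,5), (0,7), (1,3), (1,4), (1,5), (1,6), (1,7), (2,3), (2,4), (2,5), (2,6), (2,7), (3,4), (6,7). Each pair (i,j) satisfies i < j and arr[i] > arr[j].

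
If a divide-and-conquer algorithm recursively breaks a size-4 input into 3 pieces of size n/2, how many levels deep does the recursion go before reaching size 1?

For divide and conquer with division factor 2:

Problem sizes at each level:
Level 0: 4
Level 1: 2
Level 2: 1

The root is level 0 and the size-1 base case is level 2 (the tree spans levels 0 through 2, i.e. 3 levels counting the root), so the depth is the number of divisions: log_2(4) = 2

The recursion tree depth is log_2(4) = 2. At each level, the problem size is divided by 2, so it takes 2 divisions to reduce to a base case of size 1. The algorithm makes 3 recursive calls at each level.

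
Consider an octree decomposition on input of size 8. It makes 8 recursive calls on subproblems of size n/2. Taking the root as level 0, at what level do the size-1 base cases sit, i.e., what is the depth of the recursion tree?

For divide and conquer with division factor 2:

Problem sizes at each level:
Level 0: 8
Level 1: 4
Level 2: 2
Level 3: 1

The root is level 0 and the size-1 base case is level 3 (the tree spans levels 0 through 3, i.e. 4 levels counting the root), so the depth is the number of divisions: log_2(8) = 3

The recursion tree depth is log_2(8) = 3. At each level, the problem size is divided by 2, so it takes 3 divisions to reduce to a base case of size 1. The algorithm makes 8 recursive calls at each level.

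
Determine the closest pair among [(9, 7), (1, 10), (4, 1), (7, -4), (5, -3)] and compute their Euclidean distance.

Computing all pairwise distances among 5 points:

d((9, 7), (1, 10)) = 8.544
d((9, 7), (4, 1)) = 7.8102
d((9, 7), (7, -4)) = 11.1803
d((9, 7), (5, -3)) = 10.7703
d((1, 10), (4, 1)) = 9.4868
d((1, 10), (7, -4)) = 15.2315
d((1, 10), (5, -3)) = 13.6015
d((4, 1), (7, -4)) = 5.831
d((4, 1), (5, -3)) = 4.1231
d((7, -4), (5, -3)) = 2.2361 <-- minimum

Closest pair: (7, -4) and (5, -3) with distance 2.2361

The closest pair is (7, -4) and (5, -3) with Euclidean distance 2.2361. For 5 points, brute-force pairwise comparison is shown above. For large n, the divide-and-conquer algorithm (sort by x, recurse on halves, check the dividing strip) achieves O(n log n).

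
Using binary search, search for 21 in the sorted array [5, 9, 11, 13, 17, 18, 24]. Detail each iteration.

Binary search for 21 in [5, 9, 11, 13, 17, 18, 24]:

lo=0, hi=6, mid=3, arr[mid]=13 -> 13 < 21, search right half
lo=4, hi=6, mid=5, arr[mid]=18 -> 18 < 21, search right half
lo=6, hi=6, mid=6, arr[mid]=24 -> 24 > 21, search left half
lo=6 > hi=5, target 21 not found

Binary search determines that 21 is not in the array after 3 comparisons. The search space was exhausted without finding the target.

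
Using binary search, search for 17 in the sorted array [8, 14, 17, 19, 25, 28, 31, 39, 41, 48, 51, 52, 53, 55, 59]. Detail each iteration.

Binary search for 17 in [8, 14, 17, 19, 25, 28, 31, 39, 41, 48, 51, 52, 53, 55, 59]:

lo=0, hi=14, mid=7, arr[mid]=39 -> 39 > 17, search left half
lo=0, hi=6, mid=3, arr[mid]=19 -> 19 > 17, search left half
lo=0, hi=2, mid=1, arr[mid]=14 -> 14 < 17, search right half
lo=2, hi=2, mid=2, arr[mid]=17 -> Found target at index 2!

Binary search finds 17 at index 2 after 4 comparisons. The search repeatedly halves the search space by comparing with the middle element.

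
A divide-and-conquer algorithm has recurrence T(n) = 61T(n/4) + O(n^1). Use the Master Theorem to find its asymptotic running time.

Master Theorem for T(n) = 61T(n/4) + O(n^1):

a = 61, b = 4, c = 1
log_b(a) = log_4(61) = 2.9654

Case 1: c = 1 < log_4(61) = 2.9654
T(n) = O(n^(log_4 61))

For T(n) = 61T(n/4) + O(n^1): log_4(61) = 2.9654. This is Case 1 of the Master Theorem (c < log_b(a), work dominated by leaves), giving O(n^(log_4 61)).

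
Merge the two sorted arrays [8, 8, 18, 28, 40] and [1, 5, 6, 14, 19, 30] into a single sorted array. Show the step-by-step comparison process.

Merging process:

Compare 8 vs 1: take 1 from right. Merged: [1]
Compare 8 vs 5: take 5 from right. Merged: [1, 5]
Compare 8 vs 6: take 6 from right. Merged: [1, 5, 6]
Compare 8 vs 14: take 8 from left. Merged: [1, 5, 6, 8]
Compare 8 vs 14: take 8 from left. Merged: [1, 5, 6, 8, 8]
Compare 18 vs 14: take 14 from right. Merged: [1, 5, 6, 8, 8, 14]
Compare 18 vs 19: take 18 from left. Merged: [1, 5, 6, 8, 8, 14, 18]
Compare 28 vs 19: take 19 from right. Merged: [1, 5, 6, 8, 8, 14, 18, 19]
Compare 28 vs 30: take 28 from left. Merged: [1, 5, 6, 8, 8, 14, 18, 19, 28]
Compare 40 vs 30: take 30 from right. Merged: [1, 5, 6, 8, 8, 14, 18, 19, 28, 30]
Append remaining from left: [40]. Merged: [1, 5, 6, 8, 8, 14, 18, 19, 28, 30, 40]

Final merged array: [1, 5, 6, 8, 8, 14, 18, 19, 28, 30, 40]
Total comparisons: 10

The merged array is [1, 5, 6, 8, 8, 14, 18, 19, 28, 30, 40], requiring 10 comparisons. The merge step runs in O(n) time where n is the total number of elements.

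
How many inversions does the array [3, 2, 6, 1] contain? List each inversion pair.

Finding inversions in [3, 2, 6, 1]:

(0, 1): arr[0]=3 > arr[1]=2
(0, 3): arr[0]=3 > arr[3]=1
(1, 3): arr[1]=2 > arr[3]=1
(2, 3): arr[2]=6 > arr[3]=1

Total inversions: 4

The array has 4 inversion(s): (0,1), (0,3), (1,3), (2,3). Each pair (i,j) satisfies i < j and arr[i] > arr[j].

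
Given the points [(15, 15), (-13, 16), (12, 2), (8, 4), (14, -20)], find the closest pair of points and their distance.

Computing all pairwise distances among 5 points:

d((15, 15), (-13, 16)) = 28.0179
d((15, 15), (12, 2)) = 13.3417
d((15, 15), (8, 4)) = 13.0384
d((15, 15), (14, -20)) = 35.0143
d((-13, 16), (12, 2)) = 28.6531
d((-13, 16), (8, 4)) = 24.1868
d((-13, 16), (14, -20)) = 45.0
d((12, 2), (8, 4)) = 4.4721 <-- minimum
d((12, 2), (14, -20)) = 22.0907
d((8, 4), (14, -20)) = 24.7386

Closest pair: (12, 2) and (8, 4) with distance 4.4721

The closest pair is (12, 2) and (8, 4) with Euclidean distance 4.4721. For 5 points, brute-force pairwise comparison is shown above. For large n, the divide-and-conquer algorithm (sort by x, recurse on halves, check the dividing strip) achieves O(n log n).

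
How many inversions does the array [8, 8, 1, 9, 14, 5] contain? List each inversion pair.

Finding inversions in [8, 8, 1, 9, 14, 5]:

(0, 2): arr[0]=8 > arr[2]=1
(0, 5): arr[0]=8 > arr[5]=5
(1, 2): arr[1]=8 > arr[2]=1
(1, 5): arr[1]=8 > arr[5]=5
(3, 5): arr[3]=9 > arr[5]=5
(4, 5): arr[4]=14 > arr[5]=5

Total inversions: 6

The array has 6 inversion(s): (0,2), (0,5), (1,2), (1,5), (3,5), (4,5). Each pair (i,j) satisfies i < j and arr[i] > arr[j].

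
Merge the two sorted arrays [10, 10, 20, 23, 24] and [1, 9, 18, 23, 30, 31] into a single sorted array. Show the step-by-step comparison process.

Merging process:

Compare 10 vs 1: take 1 from right. Merged: [1]
Compare 10 vs 9: take 9 from right. Merged: [1, 9]
Compare 10 vs 18: take 10 from left. Merged: [1, 9, 10]
Compare 10 vs 18: take 10 from left. Merged: [1, 9, 10, 10]
Compare 20 vs 18: take 18 from right. Merged: [1, 9, 10, 10, 18]
Compare 20 vs 23: take 20 from left. Merged: [1, 9, 10, 10, 18, 20]
Compare 23 vs 23: take 23 from left. Merged: [1, 9, 10, 10, 18, 20, 23]
Compare 24 vs 23: take 23 from right. Merged: [1, 9, 10, 10, 18, 20, 23, 23]
Compare 24 vs 30: take 24 from left. Merged: [1, 9, 10, 10, 18, 20, 23, 23, 24]
Append remaining from right: [30, 31]. Merged: [1, 9, 10, 10, 18, 20, 23, 23, 24, 30, 31]

Final merged array: [1, 9, 10, 10, 18, 20, 23, 23, 24, 30, 31]
Total comparisons: 9

The merged array is [1, 9, 10, 10, 18, 20, 23, 23, 24, 30, 31], requiring 9 comparisons. The merge step runs in O(n) time where n is the total number of elements.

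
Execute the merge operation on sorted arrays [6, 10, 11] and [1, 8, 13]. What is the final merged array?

Merging process:

Compare 6 vs 1: take 1 from right. Merged: [1]
Compare 6 vs 8: take 6 from left. Merged: [1, 6]
Compare 10 vs 8: take 8 from right. Merged: [1, 6, 8]
Compare 10 vs 13: take 10 from left. Merged: [1, 6, 8, 10]
Compare 11 vs 13: take 11 from left. Merged: [1, 6, 8, 10, 11]
Append remaining from right: [13]. Merged: [1, 6, 8, 10, 11, 13]

Final merged array: [1, 6, 8, 10, 11, 13]
Total comparisons: 5

The merged array is [1, 6, 8, 10, 11, 13], requiring 5 comparisons. The merge step runs in O(n) time where n is the total number of elements.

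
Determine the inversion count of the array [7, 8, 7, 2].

Finding inversions in [7, 8, 7, 2]:

(0, 3): arr[0]=7 > arr[3]=2
(1, 2): arr[1]=8 > arr[2]=7
(1, 3): arr[1]=8 > arr[3]=2
(2, 3): arr[2]=7 > arr[3]=2

Total inversions: 4

The array has 4 inversion(s): (0,3), (1,2), (1,3), (2,3). Each pair (i,j) satisfies i < j and arr[i] > arr[j].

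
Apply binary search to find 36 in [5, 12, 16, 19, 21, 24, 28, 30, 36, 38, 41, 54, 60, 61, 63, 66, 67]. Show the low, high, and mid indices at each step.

Binary search for 36 in [5, 12, 16, 19, 21, 24, 28, 30, 36, 38, 41, 54, 60, 61, 63, 66, 67]:

lo=0, hi=16, mid=8, arr[mid]=36 -> Found target at index 8!

Binary search finds 36 at index 8 after 1 comparisons. The search repeatedly halves the search space by comparing with the middle element.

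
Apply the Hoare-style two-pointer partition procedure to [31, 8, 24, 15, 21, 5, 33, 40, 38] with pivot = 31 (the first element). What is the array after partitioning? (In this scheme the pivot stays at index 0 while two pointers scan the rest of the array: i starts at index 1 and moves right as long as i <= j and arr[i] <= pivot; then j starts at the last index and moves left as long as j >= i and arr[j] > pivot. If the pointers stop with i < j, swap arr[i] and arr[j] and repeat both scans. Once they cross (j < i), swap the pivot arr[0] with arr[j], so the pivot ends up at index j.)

Hoare-style two-pointer partition with pivot = 31:

Initial array: [31, 8, 24, 15, 21, 5, 33, 40, 38]

Pointers start at i = 1, j = 8.
i ends at 6, j ends at 5: the pointers have crossed (j < i), so scanning stops.

Swap pivot arr[0] with arr[5] to place pivot at position 5: [5, 8, 24, 15, 21, 31, 33, 40, 38]
Pivot position: 5

After partitioning with pivot 31, the array becomes [5, 8, 24, 15, 21, 31, 33, 40, 38]. The pivot is placed at index 5. All elements to the left of the pivot are <= 31, and all elements to the right are > 31.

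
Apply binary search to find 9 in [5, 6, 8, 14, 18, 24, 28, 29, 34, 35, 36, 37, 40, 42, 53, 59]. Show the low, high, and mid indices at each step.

Binary search for 9 in [5, 6, 8, 14, 18, 24, 28, 29, 34, 35, 36, 37, 40, 42, 53, 59]:

lo=0, hi=15, mid=7, arr[mid]=29 -> 29 > 9, search left half
lo=0, hi=6, mid=3, arr[mid]=14 -> 14 > 9, search left half
lo=0, hi=2, mid=1, arr[mid]=6 -> 6 < 9, search right half
lo=2, hi=2, mid=2, arr[mid]=8 -> 8 < 9, search right half
lo=3 > hi=2, target 9 not found

Binary search determines that 9 is not in the array after 4 comparisons. The search space was exhausted without finding the target.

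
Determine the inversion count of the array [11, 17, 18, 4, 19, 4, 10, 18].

Finding inversions in [11, 17, 18, 4, 19, 4, 10, 18]:

(0, 3): arr[0]=11 > arr[3]=4
(0, 5): arr[0]=11 > arr[5]=4
(0, 6): arr[0]=11 > arr[6]=10
(1, 3): arr[1]=17 > arr[3]=4
(1, 5): arr[1]=17 > arr[5]=4
(1, 6): arr[1]=17 > arr[6]=10
(2, 3): arr[2]=18 > arr[3]=4
(2, 5): arr[2]=18 > arr[5]=4
(2, 6): arr[2]=18 > arr[6]=10
(4, 5): arr[4]=19 > arr[5]=4
(4, 6): arr[4]=19 > arr[6]=10
(4, 7): arr[4]=19 > arr[7]=18

Total inversions: 12

The array has 12 inversion(s): (0,3), (0,5), (0,6), (1,3), (1,5), (1,6), (2,3), (2,5), (2,6), (4,5), (4,6), (4,7). Each pair (i,j) satisfies i < j and arr[i] > arr[j].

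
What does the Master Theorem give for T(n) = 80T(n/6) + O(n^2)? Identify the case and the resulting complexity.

Master Theorem for T(n) = 80T(n/6) + O(n^2):

a = 80, b = 6, c = 2
log_b(a) = log_6(80) = 2.4457

Case 1: c = 2 < log_6(80) = 2.4457
T(n) = O(n^(log_6 80))

For T(n) = 80T(n/6) + O(n^2): log_6(80) = 2.4457. This is Case 1 of the Master Theorem (c < log_b(a), work dominated by leaves), giving O(n^(log_6 80)).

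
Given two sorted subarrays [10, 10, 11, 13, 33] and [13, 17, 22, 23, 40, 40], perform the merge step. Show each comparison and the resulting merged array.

Merging process:

Compare 10 vs 13: take 10 from left. Merged: [10]
Compare 10 vs 13: take 10 from left. Merged: [10, 10]
Compare 11 vs 13: take 11 from left. Merged: [10, 10, 11]
Compare 13 vs 13: take 13 from left. Merged: [10, 10, 11, 13]
Compare 33 vs 13: take 13 from right. Merged: [10, 10, 11, 13, 13]
Compare 33 vs 17: take 17 from right. Merged: [10, 10, 11, 13, 13, 17]
Compare 33 vs 22: take 22 from right. Merged: [10, 10, 11, 13, 13, 17, 22]
Compare 33 vs 23: take 23 from right. Merged: [10, 10, 11, 13, 13, 17, 22, 23]
Compare 33 vs 40: take 33 from left. Merged: [10, 10, 11, 13, 13, 17, 22, 23, 33]
Append remaining from right: [40, 40]. Merged: [10, 10, 11, 13, 13, 17, 22, 23, 33, 40, 40]

Final merged array: [10, 10, 11, 13, 13, 17, 22, 23, 33, 40, 40]
Total comparisons: 9

The merged array is [10, 10, 11, 13, 13, 17, 22, 23, 33, 40, 40], requiring 9 comparisons. The merge step runs in O(n) time where n is the total number of elements.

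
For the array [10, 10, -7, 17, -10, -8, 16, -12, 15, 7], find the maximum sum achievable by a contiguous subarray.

Using Kadane's algorithm on [10, 10, -7, 17, -10, -8, 16, -12, 15, 7]:

Scanning through the array:
Position 1 (value 10): max_ending_here = 20, max_so_far = 20
Position 2 (value -7): max_ending_here = 13, max_so_far = 20
Position 3 (value 17): max_ending_here = 30, max_so_far = 30
Position 4 (value -10): max_ending_here = 20, max_so_far = 30
Position 5 (value -8): max_ending_here = 12, max_so_far = 30
Position 6 (value 16): max_ending_here = 28, max_so_far = 30
Position 7 (value -12): max_ending_here = 16, max_so_far = 30
Position 8 (value 15): max_ending_here = 31, max_so_far = 31
Position 9 (value 7): max_ending_here = 38, max_so_far = 38

Maximum subarray: [10, 10, -7, 17, -10, -8, 16, -12, 15, 7]
Maximum sum: 38

The maximum subarray is [10, 10, -7, 17, -10, -8, 16, -12, 15, 7] with sum 38. This subarray runs from index 0 to index 9.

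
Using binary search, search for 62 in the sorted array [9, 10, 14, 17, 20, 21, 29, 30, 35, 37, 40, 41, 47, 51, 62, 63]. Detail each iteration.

Binary search for 62 in [9, 10, 14, 17, 20, 21, 29, 30, 35, 37, 40, 41, 47, 51, 62, 63]:

lo=0, hi=15, mid=7, arr[mid]=30 -> 30 < 62, search right half
lo=8, hi=15, mid=11, arr[mid]=41 -> 41 < 62, search right half
lo=12, hi=15, mid=13, arr[mid]=51 -> 51 < 62, search right half
lo=14, hi=15, mid=14, arr[mid]=62 -> Found target at index 14!

Binary search finds 62 at index 14 after 4 comparisons. The search repeatedly halves the search space by comparing with the middle element.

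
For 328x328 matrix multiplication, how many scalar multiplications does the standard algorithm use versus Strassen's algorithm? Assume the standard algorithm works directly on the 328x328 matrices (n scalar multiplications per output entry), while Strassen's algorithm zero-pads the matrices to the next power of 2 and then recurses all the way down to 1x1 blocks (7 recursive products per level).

Matrix multiplication for 328x328 matrices:

Strassen's algorithm requires power-of-2 dimensions. Pad 328x328 to 512x512 (next power of 2).

Standard algorithm: 328^3 = 35287552 multiplications
Strassen's algorithm: 7^(log2(512)) = 7^9 = 40353607 multiplications
Difference: 35287552 - 40353607 = -5066055 (Strassen uses MORE here due to padding overhead — for small or just-over-power-of-2 n, padding can outweigh the per-level savings)

Standard: 35287552 multiplications (328^3). Strassen: 40353607 multiplications (7^9, after padding to 512x512). Strassen reduces 8 recursive multiplications to 7 at each level.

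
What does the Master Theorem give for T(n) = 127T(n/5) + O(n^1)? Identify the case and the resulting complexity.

Master Theorem for T(n) = 127T(n/5) + O(n^1):

a = 127, b = 5, c = 1
log_b(a) = log_5(127) = 3.0099

Case 1: c = 1 < log_5(127) = 3.0099
T(n) = O(n^(log_5 127))

For T(n) = 127T(n/5) + O(n^1): log_5(127) = 3.0099. This is Case 1 of the Master Theorem (c < log_b(a), work dominated by leaves), giving O(n^(log_5 127)).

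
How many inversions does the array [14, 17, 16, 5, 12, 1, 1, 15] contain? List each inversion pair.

Finding inversions in [14, 17, 16, 5, 12, 1, 1, 15]:

(0, 3): arr[0]=14 > arr[3]=5
(0, 4): arr[0]=14 > arr[4]=12
(0, 5): arr[0]=14 > arr[5]=1
(0, 6): arr[0]=14 > arr[6]=1
(1, 2): arr[1]=17 > arr[2]=16
(1, 3): arr[1]=17 > arr[3]=5
(1, 4): arr[1]=17 > arr[4]=12
(1, 5): arr[1]=17 > arr[5]=1
(1, 6): arr[1]=17 > arr[6]=1
(1, 7): arr[1]=17 > arr[7]=15
(2, 3): arr[2]=16 > arr[3]=5
(2, 4): arr[2]=16 > arr[4]=12
(2, 5): arr[2]=16 > arr[5]=1
(2, 6): arr[2]=16 > arr[6]=1
(2, 7): arr[2]=16 > arr[7]=15
(3, 5): arr[3]=5 > arr[5]=1
(3, 6): arr[3]=5 > arr[6]=1
(4, 5): arr[4]=12 > arr[5]=1
(4, 6): arr[4]=12 > arr[6]=1

Total inversions: 19

The array has 19 inversion(s): (0,3), (0,4), (0,5), (0,6), (1,2), (1,3), (1,4), (1,5), (1,6), (1,7), (2,3), (2,4), (2,5), (2,6), (2,7), (3,5), (3,6), (4,5), (4,6). Each pair (i,j) satisfies i < j and arr[i] > arr[j].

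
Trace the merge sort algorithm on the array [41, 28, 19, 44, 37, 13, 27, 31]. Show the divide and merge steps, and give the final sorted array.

Merge sort trace:

Split: [41, 28, 19, 44, 37, 13, 27, 31] -> [41, 28, 19, 44] and [37, 13, 27, 31]
  Split: [41, 28, 19, 44] -> [41, 28] and [19, 44]
    Split: [41, 28] -> [41] and [28]
    Merge: [41] + [28] -> [28, 41]
    Split: [19, 44] -> [19] and [44]
    Merge: [19] + [44] -> [19, 44]
  Merge: [28, 41] + [19, 44] -> [19, 28, 41, 44]
  Split: [37, 13, 27, 31] -> [37, 13] and [27, 31]
    Split: [37, 13] -> [37] and [13]
    Merge: [37] + [13] -> [13, 37]
    Split: [27, 31] -> [27] and [31]
    Merge: [27] + [31] -> [27, 31]
  Merge: [13, 37] + [27, 31] -> [13, 27, 31, 37]
Merge: [19, 28, 41, 44] + [13, 27, 31, 37] -> [13, 19, 27, 28, 31, 37, 41, 44]

Final sorted array: [13, 19, 27, 28, 31, 37, 41, 44]

The merge sort proceeds by recursively splitting the array and merging sorted halves.
After all merges, the sorted array is [13, 19, 27, 28, 31, 37, 41, 44].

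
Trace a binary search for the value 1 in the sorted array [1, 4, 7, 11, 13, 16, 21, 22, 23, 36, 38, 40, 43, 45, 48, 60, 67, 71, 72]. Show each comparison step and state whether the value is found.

Binary search for 1 in [1, 4, 7, 11, 13, 16, 21, 22, 23, 36, 38, 40, 43, 45, 48, 60, 67, 71, 72]:

lo=0, hi=18, mid=9, arr[mid]=36 -> 36 > 1, search left half
lo=0, hi=8, mid=4, arr[mid]=13 -> 13 > 1, search left half
lo=0, hi=3, mid=1, arr[mid]=4 -> 4 > 1, search left half
lo=0, hi=0, mid=0, arr[mid]=1 -> Found target at index 0!

Binary search finds 1 at index 0 after 4 comparisons. The search repeatedly halves the search space by comparing with the middle element.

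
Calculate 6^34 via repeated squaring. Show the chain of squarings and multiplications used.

Computing 6^34 by squaring (build up from 6^1; each line after the first costs one multiplication):

6^1 = 6
6^2 = (6^1)^2 = 6^2 = 36
6^4 = (6^2)^2 = 36^2 = 1296
6^8 = (6^4)^2 = 1296^2 = 1679616
6^16 = (6^8)^2 = 1679616^2 = 2821109907456
6^17 = 6 * 6^16 = 6 * 2821109907456 = 16926659444736
6^34 = (6^17)^2 = 16926659444736^2 = 286511799958070431838109696

Result: 286511799958070431838109696
Multiplications needed: 6 (6 lines after 6^1)

6^34 = 286511799958070431838109696. Using exponentiation by squaring, this requires 6 multiplications. The key idea: if the exponent is even, square the half-power; if odd, multiply by the base once.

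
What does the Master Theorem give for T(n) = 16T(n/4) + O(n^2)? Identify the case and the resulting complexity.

Master Theorem for T(n) = 16T(n/4) + O(n^2):

a = 16, b = 4, c = 2
log_b(a) = log_4(16) = 2.0000

Case 2: c = 2 = log_4(16) = 2.0000
T(n) = O(n^2 log n) = O(n^2 log n)

For T(n) = 16T(n/4) + O(n^2): log_4(16) = 2.0000. This is Case 2 of the Master Theorem (c = log_b(a), equal work at all levels), giving O(n^2 log n).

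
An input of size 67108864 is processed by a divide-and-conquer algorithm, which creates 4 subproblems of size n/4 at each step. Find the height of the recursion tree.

For divide and conquer with division factor 4:

Problem sizes at each level:
Level 0: 67108864
Level 1: 16777216
Level 2: 4194304
Level 3: 1048576
Level 4: 262144
Level 5: 65536
Level 6: 16384
Level 7: 4096
Level 8: 1024
Level 9: 256
Level 10: 64
Level 11: 16
Level 12: 4
Level 13: 1

The root is level 0 and the size-1 base case is level 13 (the tree spans levels 0 through 13, i.e. 14 levels counting the root), so the depth is the number of divisions: log_4(67108864) = 13

The recursion tree depth is log_4(67108864) = 13. At each level, the problem size is divided by 4, so it takes 13 divisions to reduce to a base case of size 1. The algorithm makes 4 recursive calls at each level.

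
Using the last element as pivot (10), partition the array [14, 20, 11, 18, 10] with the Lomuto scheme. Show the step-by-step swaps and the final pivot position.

Lomuto partition with pivot = 10:

Initial array: [14, 20, 11, 18, 10]

arr[0]=14 > 10: no swap
arr[1]=20 > 10: no swap
arr[2]=11 > 10: no swap
arr[3]=18 > 10: no swap

Place pivot at position 0: [10, 20, 11, 18, 14]
Pivot position: 0

After partitioning with pivot 10, the array becomes [10, 20, 11, 18, 14]. The pivot is placed at index 0. All elements to the left of the pivot are <= 10, and all elements to the right are > 10.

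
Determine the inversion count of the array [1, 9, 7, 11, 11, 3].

Finding inversions in [1, 9, 7, 11, 11, 3]:

(1, 2): arr[1]=9 > arr[2]=7
(1, 5): arr[1]=9 > arr[5]=3
(2, 5): arr[2]=7 > arr[5]=3
(3, 5): arr[3]=11 > arr[5]=3
(4, 5): arr[4]=11 > arr[5]=3

Total inversions: 5

The array has 5 inversion(s): (1,2), (1,5), (2,5), (3,5), (4,5). Each pair (i,j) satisfies i < j and arr[i] > arr[j].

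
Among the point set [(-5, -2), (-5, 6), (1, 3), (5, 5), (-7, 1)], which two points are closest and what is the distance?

Computing all pairwise distances among 5 points:

d((-5, -2), (-5, 6)) = 8.0
d((-5, -2), (1, 3)) = 7.8102
d((-5, -2), (5, 5)) = 12.2066
d((-5, -2), (-7, 1)) = 3.6056 <-- minimum
d((-5, 6), (1, 3)) = 6.7082
d((-5, 6), (5, 5)) = 10.0499
d((-5, 6), (-7, 1)) = 5.3852
d((1, 3), (5, 5)) = 4.4721
d((1, 3), (-7, 1)) = 8.2462
d((5, 5), (-7, 1)) = 12.6491

Closest pair: (-5, -2) and (-7, 1) with distance 3.6056

The closest pair is (-5, -2) and (-7, 1) with Euclidean distance 3.6056. For 5 points, brute-force pairwise comparison is shown above. For large n, the divide-and-conquer algorithm (sort by x, recurse on halves, check the dividing strip) achieves O(n log n).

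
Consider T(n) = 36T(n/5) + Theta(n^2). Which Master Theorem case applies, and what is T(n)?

Master Theorem for T(n) = 36T(n/5) + O(n^2):

a = 36, b = 5, c = 2
log_b(a) = log_5(36) = 2.2266

Case 1: c = 2 < log_5(36) = 2.2266
T(n) = O(n^(log_5 36))

For T(n) = 36T(n/5) + O(n^2): log_5(36) = 2.2266. This is Case 1 of the Master Theorem (c < log_b(a), work dominated by leaves), giving O(n^(log_5 36)).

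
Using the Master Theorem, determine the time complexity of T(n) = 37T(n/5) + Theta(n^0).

Master Theorem for T(n) = 37T(n/5) + O(n^0):

a = 37, b = 5, c = 0
log_b(a) = log_5(37) = 2.2436

Case 1: c = 0 < log_5(37) = 2.2436
T(n) = O(n^(log_5 37))

For T(n) = 37T(n/5) + O(n^0): log_5(37) = 2.2436. This is Case 1 of the Master Theorem (c < log_b(a), work dominated by leaves), giving O(n^(log_5 37)).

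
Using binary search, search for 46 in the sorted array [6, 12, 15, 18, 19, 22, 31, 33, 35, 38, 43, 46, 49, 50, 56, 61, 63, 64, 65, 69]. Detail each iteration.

Binary search for 46 in [6, 12, 15, 18, 19, 22, 31, 33, 35, 38, 43, 46, 49, 50, 56, 61, 63, 64, 65, 69]:

lo=0, hi=19, mid=9, arr[mid]=38 -> 38 < 46, search right half
lo=10, hi=19, mid=14, arr[mid]=56 -> 56 > 46, search left half
lo=10, hi=13, mid=11, arr[mid]=46 -> Found target at index 11!

Binary search finds 46 at index 11 after 3 comparisons. The search repeatedly halves the search space by comparing with the middle element.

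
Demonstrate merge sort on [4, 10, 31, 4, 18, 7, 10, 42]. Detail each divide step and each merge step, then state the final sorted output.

Merge sort trace:

Split: [4, 10, 31, 4, 18, 7, 10, 42] -> [4, 10, 31, 4] and [18, 7, 10, 42]
  Split: [4, 10, 31, 4] -> [4, 10] and [31, 4]
    Split: [4, 10] -> [4] and [10]
    Merge: [4] + [10] -> [4, 10]
    Split: [31, 4] -> [31] and [4]
    Merge: [31] + [4] -> [4, 31]
  Merge: [4, 10] + [4, 31] -> [4, 4, 10, 31]
  Split: [18, 7, 10, 42] -> [18, 7] and [10, 42]
    Split: [18, 7] -> [18] and [7]
    Merge: [18] + [7] -> [7, 18]
    Split: [10, 42] -> [10] and [42]
    Merge: [10] + [42] -> [10, 42]
  Merge: [7, 18] + [10, 42] -> [7, 10, 18, 42]
Merge: [4, 4, 10, 31] + [7, 10, 18, 42] -> [4, 4, 7, 10, 10, 18, 31, 42]

Final sorted array: [4, 4, 7, 10, 10, 18, 31, 42]

The merge sort proceeds by recursively splitting the array and merging sorted halves.
After all merges, the sorted array is [4, 4, 7, 10, 10, 18, 31, 42].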